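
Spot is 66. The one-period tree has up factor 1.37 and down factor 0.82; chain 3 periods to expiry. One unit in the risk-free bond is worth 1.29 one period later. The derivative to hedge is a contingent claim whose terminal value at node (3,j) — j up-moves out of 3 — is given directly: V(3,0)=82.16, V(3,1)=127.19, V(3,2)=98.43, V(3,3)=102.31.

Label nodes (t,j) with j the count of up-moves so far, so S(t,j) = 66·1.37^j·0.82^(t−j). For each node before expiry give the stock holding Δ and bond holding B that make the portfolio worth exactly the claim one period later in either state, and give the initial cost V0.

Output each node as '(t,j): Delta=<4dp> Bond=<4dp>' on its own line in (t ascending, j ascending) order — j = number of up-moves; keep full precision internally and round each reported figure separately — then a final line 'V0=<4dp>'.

(0,0): Delta=-0.0557 Bond=51.3582
(1,0): Delta=-0.4695 Bond=88.6465
(1,1): Delta=-0.0135 Bond=62.4403
(2,0): Delta=1.8449 Bond=11.6468
(2,1): Delta=-0.7053 Bond=131.8361
(2,2): Delta=0.0569 Bond=71.8180
V0=47.6832

No-arbitrage ⇒ martingale measure with p* = (R−d)/(u−d) = 0.8545.
Payoff layer (t=3): V(3,0)=82.1600, V(3,1)=127.1900, V(3,2)=98.4300, V(3,3)=102.3100
  t=2,j=0: stock 44.3784 → up 60.7984 (V=127.1900), down 36.3903 (V=82.1600). Price 93.5195; hedge Δ=1.8449, bond B=11.6468.
  t=2,j=1: stock 74.1444 → up 101.5778 (V=98.4300), down 60.7984 (V=127.1900). Price 79.5452; hedge Δ=-0.7053, bond B=131.8361.
  t=2,j=2: stock 123.8754 → up 169.7093 (V=102.3100), down 101.5778 (V=98.4300). Price 78.8726; hedge Δ=0.0569, bond B=71.8180.
  t=1,j=0: stock 54.1200 → up 74.1444 (V=79.5452), down 44.3784 (V=93.5195). Price 63.2386; hedge Δ=-0.4695, bond B=88.6465.
  t=1,j=1: stock 90.4200 → up 123.8754 (V=78.8726), down 74.1444 (V=79.5452). Price 61.2174; hedge Δ=-0.0135, bond B=62.4403.
  t=0,j=0: stock 66.0000 → up 90.4200 (V=61.2174), down 54.1200 (V=63.2386). Price 47.6832; hedge Δ=-0.0557, bond B=51.3582.
Self-financing check: at every node Δ·S+B equals the discounted successor values.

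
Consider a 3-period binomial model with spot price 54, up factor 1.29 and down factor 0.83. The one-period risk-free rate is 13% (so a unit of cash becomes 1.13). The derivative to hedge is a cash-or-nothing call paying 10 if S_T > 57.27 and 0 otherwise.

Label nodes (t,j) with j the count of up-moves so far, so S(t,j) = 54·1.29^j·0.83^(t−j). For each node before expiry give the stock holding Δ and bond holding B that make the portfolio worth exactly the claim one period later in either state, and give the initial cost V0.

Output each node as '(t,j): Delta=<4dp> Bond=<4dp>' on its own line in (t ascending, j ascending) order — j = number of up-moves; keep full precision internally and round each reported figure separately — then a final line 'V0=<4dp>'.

Since d<R<u, set p* = (R−d)/(u−d) = 0.6522; price each node as the discounted p*-expectation of its children.
Payoff layer (t=3): V(3,0)=0.0000, V(3,1)=0.0000, V(3,2)=10.0000, V(3,3)=10.0000
  t=2,j=0: stock 37.2006 → up 47.9888 (V=0.0000), down 30.8765 (V=0.0000). Price 0.0000; hedge Δ=0.0000, bond B=0.0000.
  t=2,j=1: stock 57.8178 → up 74.5850 (V=10.0000), down 47.9888 (V=0.0000). Price 5.7715; hedge Δ=0.3760, bond B=-15.9677.
  t=2,j=2: stock 89.8614 → up 115.9212 (V=10.0000), down 74.5850 (V=10.0000). Price 8.8496; hedge Δ=0.0000, bond B=8.8496.
  t=1,j=0: stock 44.8200 → up 57.8178 (V=5.7715), down 37.2006 (V=0.0000). Price 3.3310; hedge Δ=0.2799, bond B=-9.2157.
  t=1,j=1: stock 69.6600 → up 89.8614 (V=8.8496), down 57.8178 (V=5.7715). Price 6.8840; hedge Δ=0.0961, bond B=0.1925.
  t=0,j=0: stock 54.0000 → up 69.6600 (V=6.8840), down 44.8200 (V=3.3310). Price 4.9984; hedge Δ=0.1430, bond B=-2.7256.
The time-0 hedge costs 4.9984, which is the no-arbitrage price.

(0,0): Delta=0.1430 Bond=-2.7256
(1,0): Delta=0.2799 Bond=-9.2157
(1,1): Delta=0.0961 Bond=0.1925
(2,0): Delta=0.0000 Bond=0.0000
(2,1): Delta=0.3760 Bond=-15.9677
(2,2): Delta=0.0000 Bond=8.8496
V0=4.9984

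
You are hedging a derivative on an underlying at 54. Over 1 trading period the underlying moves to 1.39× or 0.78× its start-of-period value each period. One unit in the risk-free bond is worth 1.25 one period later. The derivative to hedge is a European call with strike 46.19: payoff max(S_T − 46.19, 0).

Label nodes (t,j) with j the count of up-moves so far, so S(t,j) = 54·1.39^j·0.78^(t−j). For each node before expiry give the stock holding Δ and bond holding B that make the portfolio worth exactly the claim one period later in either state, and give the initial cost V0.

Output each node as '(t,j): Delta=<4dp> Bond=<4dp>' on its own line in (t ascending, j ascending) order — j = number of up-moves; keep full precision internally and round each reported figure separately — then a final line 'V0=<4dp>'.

(0,0): Delta=0.8764 Bond=-29.5326
V0=17.7953

Under the risk-neutral measure, an up-move has probability p* = (R−d)/(u−d) = 0.7705 and values discount at R = 1.25.
Terminal payoffs: V(1,0)=0.0000, V(1,1)=28.8700
Node (0,0) S=54.0000: V=(p*·28.8700+(1−p*)·0.0000)/1.25=17.7953; Δ=(28.8700−0.0000)/(75.0600−42.1200)=0.8764; B=V−Δ·S=-29.5326
Self-financing check: at every node Δ·S+B equals the discounted successor values.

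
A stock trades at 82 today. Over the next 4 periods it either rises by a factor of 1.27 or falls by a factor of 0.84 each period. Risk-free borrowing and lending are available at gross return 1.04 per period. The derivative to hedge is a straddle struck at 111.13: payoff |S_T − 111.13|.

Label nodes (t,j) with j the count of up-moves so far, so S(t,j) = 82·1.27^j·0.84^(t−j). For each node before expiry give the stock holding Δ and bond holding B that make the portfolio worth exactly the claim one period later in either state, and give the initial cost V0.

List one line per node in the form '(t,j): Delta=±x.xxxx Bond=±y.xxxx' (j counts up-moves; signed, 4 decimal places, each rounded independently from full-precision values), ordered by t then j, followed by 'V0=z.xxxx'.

Risk-neutral probability p* = (R−d)/(u−d) = (1.04−0.84)/(1.27−0.84) = 0.4651.
At expiry t=4: V(4,0)=70.3045, V(4,1)=49.4058, V(4,2)=17.8089, V(4,3)=29.9626, V(4,4)=102.1886
  t=3,j=0: stock 48.6017 → up 61.7242 (V=49.4058), down 40.8255 (V=70.3045). Price 58.2540; hedge Δ=-1.0000, bond B=106.8558.
  t=3,j=1: stock 73.4812 → up 93.3211 (V=17.8089), down 61.7242 (V=49.4058). Price 33.3746; hedge Δ=-1.0000, bond B=106.8558.
  t=3,j=2: stock 111.0966 → up 141.0926 (V=29.9626), down 93.3211 (V=17.8089). Price 22.5594; hedge Δ=0.2544, bond B=-5.7051.
  t=3,j=3: stock 167.9674 → up 213.3186 (V=102.1886), down 141.0926 (V=29.9626). Price 61.1116; hedge Δ=1.0000, bond B=-106.8558.
  t=2,j=0: stock 57.8592 → up 73.4812 (V=33.3746), down 48.6017 (V=58.2540). Price 44.8867; hedge Δ=-1.0000, bond B=102.7459.
  t=2,j=1: stock 87.4776 → up 111.0966 (V=22.5594), down 73.4812 (V=33.3746). Price 27.2541; hedge Δ=-0.2875, bond B=52.4057.
  t=2,j=2: stock 132.2578 → up 167.9674 (V=61.1116), down 111.0966 (V=22.5594). Price 38.9333; hedge Δ=0.6779, bond B=-50.7230.
  t=1,j=0: stock 68.8800 → up 87.4776 (V=27.2541), down 57.8592 (V=44.8867). Price 35.2745; hedge Δ=-0.5953, bond B=76.2806.
  t=1,j=1: stock 104.1400 → up 132.2578 (V=38.9333), down 87.4776 (V=27.2541). Price 31.4291; hedge Δ=0.2608, bond B=4.2681.
  t=0,j=0: stock 82.0000 → up 104.1400 (V=31.4291), down 68.8800 (V=35.2745). Price 32.1981; hedge Δ=-0.1091, bond B=41.1408.
Check: Δ(0,0)·S0 + B(0,0) = 32.1981 = V0.

(0,0): Delta=-0.1091 Bond=41.1408
(1,0): Delta=-0.5953 Bond=76.2806
(1,1): Delta=0.2608 Bond=4.2681
(2,0): Delta=-1.0000 Bond=102.7459
(2,1): Delta=-0.2875 Bond=52.4057
(2,2): Delta=0.6779 Bond=-50.7230
(3,0): Delta=-1.0000 Bond=106.8558
(3,1): Delta=-1.0000 Bond=106.8558
(3,2): Delta=0.2544 Bond=-5.7051
(3,3): Delta=1.0000 Bond=-106.8558
V0=32.1981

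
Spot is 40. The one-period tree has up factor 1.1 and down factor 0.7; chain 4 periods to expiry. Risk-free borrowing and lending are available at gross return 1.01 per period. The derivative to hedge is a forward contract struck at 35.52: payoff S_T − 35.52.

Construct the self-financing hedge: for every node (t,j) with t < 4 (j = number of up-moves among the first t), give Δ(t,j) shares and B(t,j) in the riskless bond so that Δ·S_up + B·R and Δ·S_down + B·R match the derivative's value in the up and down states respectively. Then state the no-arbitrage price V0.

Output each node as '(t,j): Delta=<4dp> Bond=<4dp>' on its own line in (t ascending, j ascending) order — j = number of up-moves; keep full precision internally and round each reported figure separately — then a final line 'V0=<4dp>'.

No-arbitrage ⇒ martingale measure with p* = (R−d)/(u−d) = 0.7750.
Terminal values V(4,·): V(4,0)=-25.9160, V(4,1)=-20.4280, V(4,2)=-11.8040, V(4,3)=1.7480, V(4,4)=23.0440
  t=3,j=0: stock 13.7200 → up 15.0920 (V=-20.4280), down 9.6040 (V=-25.9160). Price -21.4483; hedge Δ=1.0000, bond B=-35.1683.
  t=3,j=1: stock 21.5600 → up 23.7160 (V=-11.8040), down 15.0920 (V=-20.4280). Price -13.6083; hedge Δ=1.0000, bond B=-35.1683.
  t=3,j=2: stock 33.8800 → up 37.2680 (V=1.7480), down 23.7160 (V=-11.8040). Price -1.2883; hedge Δ=1.0000, bond B=-35.1683.
  t=3,j=3: stock 53.2400 → up 58.5640 (V=23.0440), down 37.2680 (V=1.7480). Price 18.0717; hedge Δ=1.0000, bond B=-35.1683.
  t=2,j=0: stock 19.6000 → up 21.5600 (V=-13.6083), down 13.7200 (V=-21.4483). Price -15.2201; hedge Δ=1.0000, bond B=-34.8201.
  t=2,j=1: stock 30.8000 → up 33.8800 (V=-1.2883), down 21.5600 (V=-13.6083). Price -4.0201; hedge Δ=1.0000, bond B=-34.8201.
  t=2,j=2: stock 48.4000 → up 53.2400 (V=18.0717), down 33.8800 (V=-1.2883). Price 13.5799; hedge Δ=1.0000, bond B=-34.8201.
  t=1,j=0: stock 28.0000 → up 30.8000 (V=-4.0201), down 19.6000 (V=-15.2201). Price -6.4754; hedge Δ=1.0000, bond B=-34.4754.
  t=1,j=1: stock 44.0000 → up 48.4000 (V=13.5799), down 30.8000 (V=-4.0201). Price 9.5246; hedge Δ=1.0000, bond B=-34.4754.
  t=0,j=0: stock 40.0000 → up 44.0000 (V=9.5246), down 28.0000 (V=-6.4754). Price 5.8660; hedge Δ=1.0000, bond B=-34.1340.
Check: Δ(0,0)·S0 + B(0,0) = 5.8660 = V0.

(0,0): Delta=1.0000 Bond=-34.1340
(1,0): Delta=1.0000 Bond=-34.4754
(1,1): Delta=1.0000 Bond=-34.4754
(2,0): Delta=1.0000 Bond=-34.8201
(2,1): Delta=1.0000 Bond=-34.8201
(2,2): Delta=1.0000 Bond=-34.8201
(3,0): Delta=1.0000 Bond=-35.1683
(3,1): Delta=1.0000 Bond=-35.1683
(3,2): Delta=1.0000 Bond=-35.1683
(3,3): Delta=1.0000 Bond=-35.1683
V0=5.8660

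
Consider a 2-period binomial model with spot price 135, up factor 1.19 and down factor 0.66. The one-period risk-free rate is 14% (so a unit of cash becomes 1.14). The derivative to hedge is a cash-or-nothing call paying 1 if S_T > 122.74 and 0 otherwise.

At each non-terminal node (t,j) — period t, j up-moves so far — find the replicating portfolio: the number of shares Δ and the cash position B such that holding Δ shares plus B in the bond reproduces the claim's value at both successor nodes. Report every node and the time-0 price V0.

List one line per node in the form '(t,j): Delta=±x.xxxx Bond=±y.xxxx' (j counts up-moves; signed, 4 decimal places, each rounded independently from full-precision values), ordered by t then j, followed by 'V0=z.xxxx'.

(0,0): Delta=0.0111 Bond=-0.8678
(1,0): Delta=0.0000 Bond=0.0000
(1,1): Delta=0.0117 Bond=-1.0924
V0=0.6311

Under the risk-neutral measure, an up-move has probability p* = (R−d)/(u−d) = 0.9057 and values discount at R = 1.14.
At expiry t=2: V(2,0)=0.0000, V(2,1)=0.0000, V(2,2)=1.0000
Node (1,0) S=89.1000: V=(p*·0.0000+(1−p*)·0.0000)/1.14=0.0000; Δ=(0.0000−0.0000)/(106.0290−58.8060)=0.0000; B=V−Δ·S=0.0000
Node (1,1) S=160.6500: V=(p*·1.0000+(1−p*)·0.0000)/1.14=0.7944; Δ=(1.0000−0.0000)/(191.1735−106.0290)=0.0117; B=V−Δ·S=-1.0924
Node (0,0) S=135.0000: V=(p*·0.7944+(1−p*)·0.0000)/1.14=0.6311; Δ=(0.7944−0.0000)/(160.6500−89.1000)=0.0111; B=V−Δ·S=-0.8678
Self-financing check: at every node Δ·S+B equals the discounted successor values.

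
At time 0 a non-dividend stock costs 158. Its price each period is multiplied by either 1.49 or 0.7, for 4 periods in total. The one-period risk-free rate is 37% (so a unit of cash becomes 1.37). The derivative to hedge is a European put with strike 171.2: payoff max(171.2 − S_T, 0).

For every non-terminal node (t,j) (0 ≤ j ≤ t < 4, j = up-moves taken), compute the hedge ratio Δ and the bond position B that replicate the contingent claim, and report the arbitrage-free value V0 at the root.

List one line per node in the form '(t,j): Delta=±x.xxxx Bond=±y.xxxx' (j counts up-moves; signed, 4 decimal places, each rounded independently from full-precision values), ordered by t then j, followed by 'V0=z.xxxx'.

The replicating-portfolio and risk-neutral prices coincide; use p* = (1.37−0.7)/(1.49−0.7) = 0.8481 for the latter.
Terminal payoffs: V(4,0)=133.2642, V(4,1)=90.4509, V(4,2)=0.0000, V(4,3)=0.0000, V(4,4)=0.0000
  t=3,j=0: stock 54.1940 → up 80.7491 (V=90.4509), down 37.9358 (V=133.2642). Price 70.7695; hedge Δ=-1.0000, bond B=124.9635.
  t=3,j=1: stock 115.3558 → up 171.8801 (V=0.0000), down 80.7491 (V=90.4509). Price 10.0287; hedge Δ=-0.9925, bond B=124.5236.
  t=3,j=2: stock 245.5431 → up 365.8592 (V=0.0000), down 171.8801 (V=0.0000). Price 0.0000; hedge Δ=0.0000, bond B=0.0000.
  t=3,j=3: stock 522.6559 → up 778.7574 (V=0.0000), down 365.8592 (V=0.0000). Price 0.0000; hedge Δ=0.0000, bond B=0.0000.
  t=2,j=0: stock 77.4200 → up 115.3558 (V=10.0287), down 54.1940 (V=70.7695). Price 14.0549; hedge Δ=-0.9931, bond B=90.9419.
  t=2,j=1: stock 164.7940 → up 245.5431 (V=0.0000), down 115.3558 (V=10.0287). Price 1.1119; hedge Δ=-0.0770, bond B=13.8066.
  t=2,j=2: stock 350.7758 → up 522.6559 (V=0.0000), down 245.5431 (V=0.0000). Price 0.0000; hedge Δ=0.0000, bond B=0.0000.
  t=1,j=0: stock 110.6000 → up 164.7940 (V=1.1119), down 77.4200 (V=14.0549). Price 2.2467; hedge Δ=-0.1481, bond B=18.6302.
  t=1,j=1: stock 235.4200 → up 350.7758 (V=0.0000), down 164.7940 (V=1.1119). Price 0.1233; hedge Δ=-0.0060, bond B=1.5308.
  t=0,j=0: stock 158.0000 → up 235.4200 (V=0.1233), down 110.6000 (V=2.2467). Price 0.3254; hedge Δ=-0.0170, bond B=3.0133.
Self-financing check: at every node Δ·S+B equals the discounted successor values.

(0,0): Delta=-0.0170 Bond=3.0133
(1,0): Delta=-0.1481 Bond=18.6302
(1,1): Delta=-0.0060 Bond=1.5308
(2,0): Delta=-0.9931 Bond=90.9419
(2,1): Delta=-0.0770 Bond=13.8066
(2,2): Delta=0.0000 Bond=0.0000
(3,0): Delta=-1.0000 Bond=124.9635
(3,1): Delta=-0.9925 Bond=124.5236
(3,2): Delta=0.0000 Bond=0.0000
(3,3): Delta=0.0000 Bond=0.0000
V0=0.3254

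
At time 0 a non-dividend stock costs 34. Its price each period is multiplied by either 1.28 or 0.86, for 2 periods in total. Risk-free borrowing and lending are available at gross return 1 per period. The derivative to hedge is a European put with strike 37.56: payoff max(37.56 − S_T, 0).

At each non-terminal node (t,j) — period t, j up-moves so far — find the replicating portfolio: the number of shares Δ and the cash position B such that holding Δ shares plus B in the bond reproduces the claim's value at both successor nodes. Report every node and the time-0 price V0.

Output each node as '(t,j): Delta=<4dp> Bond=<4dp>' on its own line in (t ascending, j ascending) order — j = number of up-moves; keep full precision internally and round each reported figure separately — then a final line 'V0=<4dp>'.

Since d<R<u, set p* = (R−d)/(u−d) = 0.3333; price each node as the discounted p*-expectation of its children.
Terminal payoffs: V(2,0)=12.4136, V(2,1)=0.1328, V(2,2)=0.0000
(1,0): S=29.2400. Δ = (V_up−V_dn)/(S_up−S_dn) = (0.1328−12.4136)/(37.4272−25.1464) = -1.0000. V = [p*·0.1328 + (1−p*)·12.4136]/1 = 8.3200. B = V − Δ·S = 37.5600.
(1,1): S=43.5200. Δ = (V_up−V_dn)/(S_up−S_dn) = (0.0000−0.1328)/(55.7056−37.4272) = -0.0073. V = [p*·0.0000 + (1−p*)·0.1328]/1 = 0.0885. B = V − Δ·S = 0.4047.
(0,0): S=34.0000. Δ = (V_up−V_dn)/(S_up−S_dn) = (0.0885−8.3200)/(43.5200−29.2400) = -0.5764. V = [p*·0.0885 + (1−p*)·8.3200]/1 = 5.5762. B = V − Δ·S = 25.1749.
Self-financing check: at every node Δ·S+B equals the discounted successor values.

(0,0): Delta=-0.5764 Bond=25.1749
(1,0): Delta=-1.0000 Bond=37.5600
(1,1): Delta=-0.0073 Bond=0.4047
V0=5.5762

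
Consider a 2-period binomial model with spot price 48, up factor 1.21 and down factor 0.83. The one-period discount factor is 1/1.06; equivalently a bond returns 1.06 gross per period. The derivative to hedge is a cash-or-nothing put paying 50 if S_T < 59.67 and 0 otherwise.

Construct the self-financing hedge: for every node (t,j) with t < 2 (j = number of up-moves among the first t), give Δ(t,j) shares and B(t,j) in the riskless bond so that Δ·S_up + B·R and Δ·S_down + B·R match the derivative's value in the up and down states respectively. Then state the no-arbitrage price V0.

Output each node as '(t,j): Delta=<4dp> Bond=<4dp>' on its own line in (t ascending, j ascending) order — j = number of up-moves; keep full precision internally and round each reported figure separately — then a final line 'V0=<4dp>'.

(0,0): Delta=-1.5652 Bond=103.3296
(1,0): Delta=0.0000 Bond=47.1698
(1,1): Delta=-2.2655 Bond=150.1986
V0=28.1976

Risk-neutral probability p* = (R−d)/(u−d) = (1.06−0.83)/(1.21−0.83) = 0.6053.
Terminal payoffs: V(2,0)=50.0000, V(2,1)=50.0000, V(2,2)=0.0000
  t=1,j=0: stock 39.8400 → up 48.2064 (V=50.0000), down 33.0672 (V=50.0000). Price 47.1698; hedge Δ=0.0000, bond B=47.1698.
  t=1,j=1: stock 58.0800 → up 70.2768 (V=0.0000), down 48.2064 (V=50.0000). Price 18.6197; hedge Δ=-2.2655, bond B=150.1986.
  t=0,j=0: stock 48.0000 → up 58.0800 (V=18.6197), down 39.8400 (V=47.1698). Price 28.1976; hedge Δ=-1.5652, bond B=103.3296.
Root portfolio cost Δ·48+B reproduces V0=28.1976.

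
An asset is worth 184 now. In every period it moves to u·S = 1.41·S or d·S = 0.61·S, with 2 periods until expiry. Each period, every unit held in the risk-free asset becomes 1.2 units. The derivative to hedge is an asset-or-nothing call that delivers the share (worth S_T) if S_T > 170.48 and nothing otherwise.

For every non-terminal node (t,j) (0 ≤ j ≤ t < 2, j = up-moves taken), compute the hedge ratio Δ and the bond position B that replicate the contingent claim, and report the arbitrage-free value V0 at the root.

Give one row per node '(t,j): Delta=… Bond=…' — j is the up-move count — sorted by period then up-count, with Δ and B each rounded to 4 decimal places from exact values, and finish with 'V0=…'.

(0,0): Delta=1.5273 Bond=-142.8550
(1,0): Delta=0.0000 Bond=0.0000
(1,1): Delta=1.7625 Bond=-232.4420
V0=138.1712

Since d<R<u, set p* = (R−d)/(u−d) = 0.7375; price each node as the discounted p*-expectation of its children.
At expiry t=2: V(2,0)=0.0000, V(2,1)=0.0000, V(2,2)=365.8104
  t=1,j=0: stock 112.2400 → up 158.2584 (V=0.0000), down 68.4664 (V=0.0000). Price 0.0000; hedge Δ=0.0000, bond B=0.0000.
  t=1,j=1: stock 259.4400 → up 365.8104 (V=365.8104), down 158.2584 (V=0.0000). Price 224.8210; hedge Δ=1.7625, bond B=-232.4420.
  t=0,j=0: stock 184.0000 → up 259.4400 (V=224.8210), down 112.2400 (V=0.0000). Price 138.1712; hedge Δ=1.5273, bond B=-142.8550.
Each (Δ,B) replicates both successor values, so the strategy is self-financing and V0 is arbitrage-free.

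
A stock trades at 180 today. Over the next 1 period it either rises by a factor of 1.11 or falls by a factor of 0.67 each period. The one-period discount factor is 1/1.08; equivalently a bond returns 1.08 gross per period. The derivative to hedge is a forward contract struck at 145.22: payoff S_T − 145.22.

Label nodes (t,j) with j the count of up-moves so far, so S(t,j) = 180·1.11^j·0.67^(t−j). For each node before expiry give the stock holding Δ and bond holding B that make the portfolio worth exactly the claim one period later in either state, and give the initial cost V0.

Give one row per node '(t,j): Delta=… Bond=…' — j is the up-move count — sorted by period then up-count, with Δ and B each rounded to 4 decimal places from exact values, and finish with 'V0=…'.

Under the risk-neutral measure, an up-move has probability p* = (R−d)/(u−d) = 0.9318 and values discount at R = 1.08.
Terminal values V(1,·): V(1,0)=-24.6200, V(1,1)=54.5800
Node (0,0) S=180.0000: V=(p*·54.5800+(1−p*)·-24.6200)/1.08=45.5370; Δ=(54.5800−-24.6200)/(199.8000−120.6000)=1.0000; B=V−Δ·S=-134.4630
Self-financing check: at every node Δ·S+B equals the discounted successor values.

(0,0): Delta=1.0000 Bond=-134.4630
V0=45.5370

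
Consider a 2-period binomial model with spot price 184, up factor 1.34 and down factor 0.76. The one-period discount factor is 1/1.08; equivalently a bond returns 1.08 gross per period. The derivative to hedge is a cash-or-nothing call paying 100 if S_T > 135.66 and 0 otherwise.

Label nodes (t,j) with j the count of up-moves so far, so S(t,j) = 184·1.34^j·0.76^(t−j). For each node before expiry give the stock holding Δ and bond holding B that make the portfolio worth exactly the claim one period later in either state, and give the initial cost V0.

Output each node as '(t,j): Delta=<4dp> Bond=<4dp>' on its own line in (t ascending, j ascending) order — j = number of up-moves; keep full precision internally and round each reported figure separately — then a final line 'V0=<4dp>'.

Since d<R<u, set p* = (R−d)/(u−d) = 0.5517; price each node as the discounted p*-expectation of its children.
Terminal values V(2,·): V(2,0)=0.0000, V(2,1)=100.0000, V(2,2)=100.0000
Node (1,0) S=139.8400: V=(p*·100.0000+(1−p*)·0.0000)/1.08=51.0856; Δ=(100.0000−0.0000)/(187.3856−106.2784)=1.2329; B=V−Δ·S=-121.3282
Node (1,1) S=246.5600: V=(p*·100.0000+(1−p*)·100.0000)/1.08=92.5926; Δ=(100.0000−100.0000)/(330.3904−187.3856)=0.0000; B=V−Δ·S=92.5926
Node (0,0) S=184.0000: V=(p*·92.5926+(1−p*)·51.0856)/1.08=68.5056; Δ=(92.5926−51.0856)/(246.5600−139.8400)=0.3889; B=V−Δ·S=-3.0583
Root portfolio cost Δ·184+B reproduces V0=68.5056.

(0,0): Delta=0.3889 Bond=-3.0583
(1,0): Delta=1.2329 Bond=-121.3282
(1,1): Delta=0.0000 Bond=92.5926
V0=68.5056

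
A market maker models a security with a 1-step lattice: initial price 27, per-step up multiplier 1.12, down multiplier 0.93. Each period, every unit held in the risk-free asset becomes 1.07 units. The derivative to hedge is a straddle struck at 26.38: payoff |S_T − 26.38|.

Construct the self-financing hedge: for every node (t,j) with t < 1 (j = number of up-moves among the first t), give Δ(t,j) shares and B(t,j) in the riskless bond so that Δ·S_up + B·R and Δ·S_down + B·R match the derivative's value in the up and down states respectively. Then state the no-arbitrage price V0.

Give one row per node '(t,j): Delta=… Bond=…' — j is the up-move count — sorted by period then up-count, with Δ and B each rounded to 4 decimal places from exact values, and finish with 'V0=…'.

Since d<R<u, set p* = (R−d)/(u−d) = 0.7368; price each node as the discounted p*-expectation of its children.
At expiry t=1: V(1,0)=1.2700, V(1,1)=3.8600
Node (0,0) S=27.0000: V=(p*·3.8600+(1−p*)·1.2700)/1.07=2.9705; Δ=(3.8600−1.2700)/(30.2400−25.1100)=0.5049; B=V−Δ·S=-10.6611
The time-0 hedge costs 2.9705, which is the no-arbitrage price.

(0,0): Delta=0.5049 Bond=-10.6611
V0=2.9705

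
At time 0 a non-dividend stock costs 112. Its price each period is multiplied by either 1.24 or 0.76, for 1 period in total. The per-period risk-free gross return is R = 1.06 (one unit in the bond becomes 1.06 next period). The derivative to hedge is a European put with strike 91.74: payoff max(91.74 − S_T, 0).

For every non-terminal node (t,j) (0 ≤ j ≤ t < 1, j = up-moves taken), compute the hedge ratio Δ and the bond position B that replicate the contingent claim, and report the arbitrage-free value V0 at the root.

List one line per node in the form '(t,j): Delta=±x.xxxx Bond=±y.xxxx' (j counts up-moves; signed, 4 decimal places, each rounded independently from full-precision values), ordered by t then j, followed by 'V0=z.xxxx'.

Since d<R<u, set p* = (R−d)/(u−d) = 0.6250; price each node as the discounted p*-expectation of its children.
At expiry t=1: V(1,0)=6.6200, V(1,1)=0.0000
(0,0): S=112.0000. Δ = (V_up−V_dn)/(S_up−S_dn) = (0.0000−6.6200)/(138.8800−85.1200) = -0.1231. V = [p*·0.0000 + (1−p*)·6.6200]/1.06 = 2.3420. B = V − Δ·S = 16.1336.
The time-0 hedge costs 2.3420, which is the no-arbitrage price.

(0,0): Delta=-0.1231 Bond=16.1336
V0=2.3420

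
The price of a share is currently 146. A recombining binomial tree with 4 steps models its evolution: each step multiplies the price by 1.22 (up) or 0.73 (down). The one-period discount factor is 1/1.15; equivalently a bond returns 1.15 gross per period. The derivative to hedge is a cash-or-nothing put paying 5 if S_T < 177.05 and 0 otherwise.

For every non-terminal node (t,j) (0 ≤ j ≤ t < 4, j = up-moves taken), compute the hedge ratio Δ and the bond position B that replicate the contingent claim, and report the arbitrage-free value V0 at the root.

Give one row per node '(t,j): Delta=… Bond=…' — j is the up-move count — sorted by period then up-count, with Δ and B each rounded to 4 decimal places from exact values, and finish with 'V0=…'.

(0,0): Delta=-0.0145 Bond=2.3995
(1,0): Delta=-0.0532 Bond=6.8860
(1,1): Delta=-0.0106 Bond=2.0717
(2,0): Delta=0.0000 Bond=3.7807
(2,1): Delta=-0.0585 Bond=8.6086
(2,2): Delta=-0.0058 Bond=1.3447
(3,0): Delta=0.0000 Bond=4.3478
(3,1): Delta=0.0000 Bond=4.3478
(3,2): Delta=-0.0643 Bond=10.8252
(3,3): Delta=0.0000 Bond=0.0000
V0=0.2869

No-arbitrage ⇒ martingale measure with p* = (R−d)/(u−d) = 0.8571.
Payoff layer (t=4): V(4,0)=5.0000, V(4,1)=5.0000, V(4,2)=5.0000, V(4,3)=0.0000, V(4,4)=0.0000
Node (3,0) S=56.7965: V=(p*·5.0000+(1−p*)·5.0000)/1.15=4.3478; Δ=(5.0000−5.0000)/(69.2917−41.4614)=0.0000; B=V−Δ·S=4.3478
Node (3,1) S=94.9201: V=(p*·5.0000+(1−p*)·5.0000)/1.15=4.3478; Δ=(5.0000−5.0000)/(115.8026−69.2917)=0.0000; B=V−Δ·S=4.3478
Node (3,2) S=158.6337: V=(p*·0.0000+(1−p*)·5.0000)/1.15=0.6211; Δ=(0.0000−5.0000)/(193.5331−115.8026)=-0.0643; B=V−Δ·S=10.8252
Node (3,3) S=265.1138: V=(p*·0.0000+(1−p*)·0.0000)/1.15=0.0000; Δ=(0.0000−0.0000)/(323.4388−193.5331)=0.0000; B=V−Δ·S=0.0000
Node (2,0) S=77.8034: V=(p*·4.3478+(1−p*)·4.3478)/1.15=3.7807; Δ=(4.3478−4.3478)/(94.9201−56.7965)=0.0000; B=V−Δ·S=3.7807
Node (2,1) S=130.0276: V=(p*·0.6211+(1−p*)·4.3478)/1.15=1.0030; Δ=(0.6211−4.3478)/(158.6337−94.9201)=-0.0585; B=V−Δ·S=8.6086
Node (2,2) S=217.3064: V=(p*·0.0000+(1−p*)·0.6211)/1.15=0.0772; Δ=(0.0000−0.6211)/(265.1138−158.6337)=-0.0058; B=V−Δ·S=1.3447
Node (1,0) S=106.5800: V=(p*·1.0030+(1−p*)·3.7807)/1.15=1.2173; Δ=(1.0030−3.7807)/(130.0276−77.8034)=-0.0532; B=V−Δ·S=6.8860
Node (1,1) S=178.1200: V=(p*·0.0772+(1−p*)·1.0030)/1.15=0.1821; Δ=(0.0772−1.0030)/(217.3064−130.0276)=-0.0106; B=V−Δ·S=2.0717
Node (0,0) S=146.0000: V=(p*·0.1821+(1−p*)·1.2173)/1.15=0.2869; Δ=(0.1821−1.2173)/(178.1200−106.5800)=-0.0145; B=V−Δ·S=2.3995
Root portfolio cost Δ·146+B reproduces V0=0.2869.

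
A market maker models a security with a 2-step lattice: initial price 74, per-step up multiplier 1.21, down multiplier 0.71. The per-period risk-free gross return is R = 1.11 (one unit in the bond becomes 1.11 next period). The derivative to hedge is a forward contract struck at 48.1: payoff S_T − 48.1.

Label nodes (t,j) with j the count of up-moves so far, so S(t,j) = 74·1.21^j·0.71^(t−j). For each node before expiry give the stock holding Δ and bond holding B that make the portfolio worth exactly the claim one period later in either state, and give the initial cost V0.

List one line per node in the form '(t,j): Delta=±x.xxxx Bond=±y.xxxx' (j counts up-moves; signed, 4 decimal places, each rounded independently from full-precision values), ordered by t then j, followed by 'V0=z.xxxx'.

(0,0): Delta=1.0000 Bond=-39.0390
(1,0): Delta=1.0000 Bond=-43.3333
(1,1): Delta=1.0000 Bond=-43.3333
V0=34.9610

Risk-neutral probability p* = (R−d)/(u−d) = (1.11−0.71)/(1.21−0.71) = 0.8000.
Payoff layer (t=2): V(2,0)=-10.7966, V(2,1)=15.4734, V(2,2)=60.2434
(1,0): S=52.5400. Δ = (V_up−V_dn)/(S_up−S_dn) = (15.4734−-10.7966)/(63.5734−37.3034) = 1.0000. V = [p*·15.4734 + (1−p*)·-10.7966]/1.11 = 9.2067. B = V − Δ·S = -43.3333.
(1,1): S=89.5400. Δ = (V_up−V_dn)/(S_up−S_dn) = (60.2434−15.4734)/(108.3434−63.5734) = 1.0000. V = [p*·60.2434 + (1−p*)·15.4734]/1.11 = 46.2067. B = V − Δ·S = -43.3333.
(0,0): S=74.0000. Δ = (V_up−V_dn)/(S_up−S_dn) = (46.2067−9.2067)/(89.5400−52.5400) = 1.0000. V = [p*·46.2067 + (1−p*)·9.2067]/1.11 = 34.9610. B = V − Δ·S = -39.0390.
Each (Δ,B) replicates both successor values, so the strategy is self-financing and V0 is arbitrage-free.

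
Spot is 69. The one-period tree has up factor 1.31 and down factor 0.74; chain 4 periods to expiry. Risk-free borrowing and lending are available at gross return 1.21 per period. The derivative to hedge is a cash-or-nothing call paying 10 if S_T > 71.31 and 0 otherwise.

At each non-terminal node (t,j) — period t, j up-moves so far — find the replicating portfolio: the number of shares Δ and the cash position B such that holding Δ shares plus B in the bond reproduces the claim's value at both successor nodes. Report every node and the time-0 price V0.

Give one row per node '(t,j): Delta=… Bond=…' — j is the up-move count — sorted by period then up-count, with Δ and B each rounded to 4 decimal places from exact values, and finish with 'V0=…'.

(0,0): Delta=0.0514 Bond=0.4481
(1,0): Delta=0.1596 Bond=-4.9825
(1,1): Delta=0.0384 Bond=1.7177
(2,0): Delta=0.0000 Bond=0.0000
(2,1): Delta=0.1787 Bond=-7.3115
(2,2): Delta=0.0215 Bond=4.0762
(3,0): Delta=0.0000 Bond=0.0000
(3,1): Delta=0.0000 Bond=0.0000
(3,2): Delta=0.2002 Bond=-10.7293
(3,3): Delta=0.0000 Bond=8.2645
V0=3.9918

The replicating-portfolio and risk-neutral prices coincide; use p* = (1.21−0.74)/(1.31−0.74) = 0.8246 for the latter.
Terminal values V(4,·): V(4,0)=0.0000, V(4,1)=0.0000, V(4,2)=0.0000, V(4,3)=10.0000, V(4,4)=10.0000
(3,0): S=27.9605. Δ = (V_up−V_dn)/(S_up−S_dn) = (0.0000−0.0000)/(36.6282−20.6907) = 0.0000. V = [p*·0.0000 + (1−p*)·0.0000]/1.21 = 0.0000. B = V − Δ·S = 0.0000.
(3,1): S=49.4976. Δ = (V_up−V_dn)/(S_up−S_dn) = (0.0000−0.0000)/(64.8418−36.6282) = 0.0000. V = [p*·0.0000 + (1−p*)·0.0000]/1.21 = 0.0000. B = V − Δ·S = 0.0000.
(3,2): S=87.6241. Δ = (V_up−V_dn)/(S_up−S_dn) = (10.0000−0.0000)/(114.7875−64.8418) = 0.2002. V = [p*·10.0000 + (1−p*)·0.0000]/1.21 = 6.8146. B = V − Δ·S = -10.7293.
(3,3): S=155.1183. Δ = (V_up−V_dn)/(S_up−S_dn) = (10.0000−10.0000)/(203.2049−114.7875) = 0.0000. V = [p*·10.0000 + (1−p*)·10.0000]/1.21 = 8.2645. B = V − Δ·S = 8.2645.
(2,0): S=37.7844. Δ = (V_up−V_dn)/(S_up−S_dn) = (0.0000−0.0000)/(49.4976−27.9605) = 0.0000. V = [p*·0.0000 + (1−p*)·0.0000]/1.21 = 0.0000. B = V − Δ·S = 0.0000.
(2,1): S=66.8886. Δ = (V_up−V_dn)/(S_up−S_dn) = (6.8146−0.0000)/(87.6241−49.4976) = 0.1787. V = [p*·6.8146 + (1−p*)·0.0000]/1.21 = 4.6438. B = V − Δ·S = -7.3115.
(2,2): S=118.4109. Δ = (V_up−V_dn)/(S_up−S_dn) = (8.2645−6.8146)/(155.1183−87.6241) = 0.0215. V = [p*·8.2645 + (1−p*)·6.8146]/1.21 = 6.6199. B = V − Δ·S = 4.0762.
(1,0): S=51.0600. Δ = (V_up−V_dn)/(S_up−S_dn) = (4.6438−0.0000)/(66.8886−37.7844) = 0.1596. V = [p*·4.6438 + (1−p*)·0.0000]/1.21 = 3.1646. B = V − Δ·S = -4.9825.
(1,1): S=90.3900. Δ = (V_up−V_dn)/(S_up−S_dn) = (6.6199−4.6438)/(118.4109−66.8886) = 0.0384. V = [p*·6.6199 + (1−p*)·4.6438]/1.21 = 5.1845. B = V − Δ·S = 1.7177.
(0,0): S=69.0000. Δ = (V_up−V_dn)/(S_up−S_dn) = (5.1845−3.1646)/(90.3900−51.0600) = 0.0514. V = [p*·5.1845 + (1−p*)·3.1646]/1.21 = 3.9918. B = V − Δ·S = 0.4481.
Root portfolio cost Δ·69+B reproduces V0=3.9918.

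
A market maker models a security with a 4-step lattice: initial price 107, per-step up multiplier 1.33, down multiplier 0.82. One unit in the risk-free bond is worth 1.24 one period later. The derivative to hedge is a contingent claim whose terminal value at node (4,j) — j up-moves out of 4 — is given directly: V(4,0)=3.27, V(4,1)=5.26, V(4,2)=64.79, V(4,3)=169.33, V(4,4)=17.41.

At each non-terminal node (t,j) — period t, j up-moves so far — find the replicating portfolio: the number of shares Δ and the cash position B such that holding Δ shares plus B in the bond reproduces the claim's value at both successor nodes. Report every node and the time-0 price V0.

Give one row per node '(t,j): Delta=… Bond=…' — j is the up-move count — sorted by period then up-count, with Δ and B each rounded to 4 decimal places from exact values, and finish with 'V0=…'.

(0,0): Delta=-0.4106 Bond=79.0762
(1,0): Delta=1.2828 Bond=-50.5308
(1,1): Delta=-0.6344 Bond=129.8942
(2,0): Delta=1.0852 Bond=-48.4390
(2,1): Delta=1.3089 Bond=-65.7051
(2,2): Delta=-0.8911 Bond=209.6632
(3,0): Delta=0.0661 Bond=0.0568
(3,1): Delta=1.2198 Bond=-72.9475
(3,2): Delta=1.3207 Bond=-83.3015
(3,3): Delta=-1.1833 Bond=333.5432
V0=35.1384

The replicating-portfolio and risk-neutral prices coincide; use p* = (1.24−0.82)/(1.33−0.82) = 0.8235 for the latter.
Terminal payoffs: V(4,0)=3.2700, V(4,1)=5.2600, V(4,2)=64.7900, V(4,3)=169.3300, V(4,4)=17.4100
  t=3,j=0: stock 58.9964 → up 78.4652 (V=5.2600), down 48.3770 (V=3.2700). Price 3.9587; hedge Δ=0.0661, bond B=0.0568.
  t=3,j=1: stock 95.6892 → up 127.2667 (V=64.7900), down 78.4652 (V=5.2600). Price 43.7780; hedge Δ=1.2198, bond B=-72.9475.
  t=3,j=2: stock 155.2033 → up 206.4204 (V=169.3300), down 127.2667 (V=64.7900). Price 121.6788; hedge Δ=1.3207, bond B=-83.3015.
  t=3,j=3: stock 251.7322 → up 334.8038 (V=17.4100), down 206.4204 (V=169.3300). Price 35.6608; hedge Δ=-1.1833, bond B=333.5432.
  t=2,j=0: stock 71.9468 → up 95.6892 (V=43.7780), down 58.9964 (V=3.9587). Price 29.6380; hedge Δ=1.0852, bond B=-48.4390.
  t=2,j=1: stock 116.6942 → up 155.2033 (V=121.6788), down 95.6892 (V=43.7780). Price 87.0416; hedge Δ=1.3089, bond B=-65.7051.
  t=2,j=2: stock 189.2723 → up 251.7322 (V=35.6608), down 155.2033 (V=121.6788). Price 41.0004; hedge Δ=-0.8911, bond B=209.6632.
  t=1,j=0: stock 87.7400 → up 116.6942 (V=87.0416), down 71.9468 (V=29.6380). Price 62.0255; hedge Δ=1.2828, bond B=-50.5308.
  t=1,j=1: stock 142.3100 → up 189.2723 (V=41.0004), down 116.6942 (V=87.0416). Price 39.6172; hedge Δ=-0.6344, bond B=129.8942.
  t=0,j=0: stock 107.0000 → up 142.3100 (V=39.6172), down 87.7400 (V=62.0255). Price 35.1384; hedge Δ=-0.4106, bond B=79.0762.
Self-financing check: at every node Δ·S+B equals the discounted successor values.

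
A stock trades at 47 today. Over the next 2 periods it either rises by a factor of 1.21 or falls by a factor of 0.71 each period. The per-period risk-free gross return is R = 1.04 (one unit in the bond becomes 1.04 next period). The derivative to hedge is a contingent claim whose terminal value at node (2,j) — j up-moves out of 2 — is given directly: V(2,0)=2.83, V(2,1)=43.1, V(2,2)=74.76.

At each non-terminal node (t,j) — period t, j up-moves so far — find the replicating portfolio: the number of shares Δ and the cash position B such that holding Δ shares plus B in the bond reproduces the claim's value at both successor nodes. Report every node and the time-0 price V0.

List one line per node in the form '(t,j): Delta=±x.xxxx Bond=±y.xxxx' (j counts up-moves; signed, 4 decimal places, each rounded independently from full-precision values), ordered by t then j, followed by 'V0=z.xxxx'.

(0,0): Delta=1.4152 Bond=-18.2192
(1,0): Delta=2.4135 Bond=-52.2629
(1,1): Delta=1.1134 Bond=-1.7858
V0=48.2950

Since d<R<u, set p* = (R−d)/(u−d) = 0.6600; price each node as the discounted p*-expectation of its children.
Terminal payoffs: V(2,0)=2.8300, V(2,1)=43.1000, V(2,2)=74.7600
Node (1,0) S=33.3700: V=(p*·43.1000+(1−p*)·2.8300)/1.04=28.2771; Δ=(43.1000−2.8300)/(40.3777−23.6927)=2.4135; B=V−Δ·S=-52.2629
Node (1,1) S=56.8700: V=(p*·74.7600+(1−p*)·43.1000)/1.04=61.5342; Δ=(74.7600−43.1000)/(68.8127−40.3777)=1.1134; B=V−Δ·S=-1.7858
Node (0,0) S=47.0000: V=(p*·61.5342+(1−p*)·28.2771)/1.04=48.2950; Δ=(61.5342−28.2771)/(56.8700−33.3700)=1.4152; B=V−Δ·S=-18.2192
The time-0 hedge costs 48.2950, which is the no-arbitrage price.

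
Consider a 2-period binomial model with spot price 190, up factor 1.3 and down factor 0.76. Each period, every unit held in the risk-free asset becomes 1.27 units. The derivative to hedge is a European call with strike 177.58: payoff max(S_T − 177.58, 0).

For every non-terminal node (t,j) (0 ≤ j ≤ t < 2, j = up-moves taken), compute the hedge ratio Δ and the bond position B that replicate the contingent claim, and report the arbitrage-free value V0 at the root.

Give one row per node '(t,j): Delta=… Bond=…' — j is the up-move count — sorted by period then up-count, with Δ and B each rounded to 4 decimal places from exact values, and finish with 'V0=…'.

Under the risk-neutral measure, an up-move has probability p* = (R−d)/(u−d) = 0.9444 and values discount at R = 1.27.
Terminal values V(2,·): V(2,0)=0.0000, V(2,1)=10.1400, V(2,2)=143.5200
(1,0): S=144.4000. Δ = (V_up−V_dn)/(S_up−S_dn) = (10.1400−0.0000)/(187.7200−109.7440) = 0.1300. V = [p*·10.1400 + (1−p*)·0.0000]/1.27 = 7.5407. B = V − Δ·S = -11.2371.
(1,1): S=247.0000. Δ = (V_up−V_dn)/(S_up−S_dn) = (143.5200−10.1400)/(321.1000−187.7200) = 1.0000. V = [p*·143.5200 + (1−p*)·10.1400]/1.27 = 107.1732. B = V − Δ·S = -139.8268.
(0,0): S=190.0000. Δ = (V_up−V_dn)/(S_up−S_dn) = (107.1732−7.5407)/(247.0000−144.4000) = 0.9711. V = [p*·107.1732 + (1−p*)·7.5407]/1.27 = 80.0300. B = V − Δ·S = -104.4747.
Root portfolio cost Δ·190+B reproduces V0=80.0300.

(0,0): Delta=0.9711 Bond=-104.4747
(1,0): Delta=0.1300 Bond=-11.2371
(1,1): Delta=1.0000 Bond=-139.8268
V0=80.0300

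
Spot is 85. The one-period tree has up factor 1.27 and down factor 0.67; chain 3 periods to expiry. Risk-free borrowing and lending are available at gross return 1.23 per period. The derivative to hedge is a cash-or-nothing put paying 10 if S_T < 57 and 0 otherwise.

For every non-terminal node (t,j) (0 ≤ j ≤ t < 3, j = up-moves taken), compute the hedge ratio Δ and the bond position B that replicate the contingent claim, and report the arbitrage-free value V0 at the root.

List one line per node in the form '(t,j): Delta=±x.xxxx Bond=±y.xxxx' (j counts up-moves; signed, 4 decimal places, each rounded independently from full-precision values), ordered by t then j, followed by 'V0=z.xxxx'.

Since d<R<u, set p* = (R−d)/(u−d) = 0.9333; price each node as the discounted p*-expectation of its children.
Terminal payoffs: V(3,0)=10.0000, V(3,1)=10.0000, V(3,2)=0.0000, V(3,3)=0.0000
  t=2,j=0: stock 38.1565 → up 48.4588 (V=10.0000), down 25.5649 (V=10.0000). Price 8.1301; hedge Δ=0.0000, bond B=8.1301.
  t=2,j=1: stock 72.3265 → up 91.8547 (V=0.0000), down 48.4588 (V=10.0000). Price 0.5420; hedge Δ=-0.2304, bond B=17.2087.
  t=2,j=2: stock 137.0965 → up 174.1126 (V=0.0000), down 91.8547 (V=0.0000). Price 0.0000; hedge Δ=0.0000, bond B=0.0000.
  t=1,j=0: stock 56.9500 → up 72.3265 (V=0.5420), down 38.1565 (V=8.1301). Price 0.8519; hedge Δ=-0.2221, bond B=13.4987.
  t=1,j=1: stock 107.9500 → up 137.0965 (V=0.0000), down 72.3265 (V=0.5420). Price 0.0294; hedge Δ=-0.0084, bond B=0.9327.
  t=0,j=0: stock 85.0000 → up 107.9500 (V=0.0294), down 56.9500 (V=0.8519). Price 0.0685; hedge Δ=-0.0161, bond B=1.4394.
Check: Δ(0,0)·S0 + B(0,0) = 0.0685 = V0.

(0,0): Delta=-0.0161 Bond=1.4394
(1,0): Delta=-0.2221 Bond=13.4987
(1,1): Delta=-0.0084 Bond=0.9327
(2,0): Delta=0.0000 Bond=8.1301
(2,1): Delta=-0.2304 Bond=17.2087
(2,2): Delta=0.0000 Bond=0.0000
V0=0.0685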